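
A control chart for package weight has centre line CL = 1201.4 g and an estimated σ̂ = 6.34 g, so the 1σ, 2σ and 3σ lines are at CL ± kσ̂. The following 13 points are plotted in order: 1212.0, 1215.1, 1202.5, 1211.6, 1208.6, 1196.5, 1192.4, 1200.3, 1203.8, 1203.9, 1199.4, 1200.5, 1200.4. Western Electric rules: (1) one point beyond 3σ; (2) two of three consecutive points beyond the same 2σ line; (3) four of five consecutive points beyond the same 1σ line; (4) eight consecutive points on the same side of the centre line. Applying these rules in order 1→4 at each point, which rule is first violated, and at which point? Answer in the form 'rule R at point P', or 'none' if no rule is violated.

Zone of each point (C = within 1σ̂, B = 1σ̂–2σ̂, A = 2σ̂–3σ̂, * = beyond 3σ̂; sign = side of CL): 1:+B, 2:+A, 3:+C, 4:+B, 5:+B, 6:-C, 7:-B, 8:-C, 9:+C, 10:+C, 11:-C, 12:-C, 13:-C
Rule 3 (four of five consecutive points beyond the same 1σ limit) is satisfied at point 5.

rule 3 at point 5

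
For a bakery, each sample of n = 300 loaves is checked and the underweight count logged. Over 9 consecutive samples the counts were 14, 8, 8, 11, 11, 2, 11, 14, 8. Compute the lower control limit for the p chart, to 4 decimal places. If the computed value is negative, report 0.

0.0016

p̄ = Σdᵢ / (k·n) = 87 / (9 × 300) = 0.03222
LCL = p̄ − 3·√(p̄(1−p̄)/n) = 0.03222 − 3 × 0.01020 = 0.00164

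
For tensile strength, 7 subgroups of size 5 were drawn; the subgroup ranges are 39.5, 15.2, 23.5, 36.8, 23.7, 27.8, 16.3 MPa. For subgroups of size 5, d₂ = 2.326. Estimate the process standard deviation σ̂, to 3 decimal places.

R̄ = (39.5 + 15.2 + 23.5 + 36.8 + 23.7 + 27.8 + 16.3) / 7 = 26.1143
σ̂ = R̄ / d₂ = 26.1143 / 2.326 = 11.2271

11.227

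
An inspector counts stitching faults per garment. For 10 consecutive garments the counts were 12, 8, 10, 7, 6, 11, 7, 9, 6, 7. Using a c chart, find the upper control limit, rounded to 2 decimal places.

16.94

c̄ = (12 + 8 + 10 + 7 + 6 + 11 + 7 + 9 + 6 + 7) / 10 = 83 / 10 = 8.3000
UCL = c̄ + 3√c̄ = 8.3000 + 3 × √8.3000 = 8.3000 + 3 × 2.8810 = 16.9429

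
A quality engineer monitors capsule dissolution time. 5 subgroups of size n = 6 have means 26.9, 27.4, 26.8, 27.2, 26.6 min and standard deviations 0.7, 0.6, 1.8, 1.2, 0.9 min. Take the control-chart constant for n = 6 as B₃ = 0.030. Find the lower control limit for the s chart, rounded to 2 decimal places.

s̄ = (0.7 + 0.6 + 1.8 + 1.2 + 0.9) / 5 = 1.0400
LCL_s = B₃·s̄ = 0.030 × 1.0400 = 0.0312

0.03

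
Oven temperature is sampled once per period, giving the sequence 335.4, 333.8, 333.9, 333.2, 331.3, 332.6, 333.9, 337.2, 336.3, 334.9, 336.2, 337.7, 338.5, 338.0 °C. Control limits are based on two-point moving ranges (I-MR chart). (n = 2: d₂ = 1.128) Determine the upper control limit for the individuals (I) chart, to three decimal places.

X̄ = (335.4 + 333.8 + 333.9 + 333.2 + 331.3 + 332.6 + 333.9 + 337.2 + 336.3 + 334.9 + 336.2 + 337.7 + 338.5 + 338.0) / 14 = 335.2071
Moving ranges: 1.6, 0.1, 0.7, 1.9, 1.3, 1.3, 3.3, 0.9, 1.4, 1.3, 1.5, 0.8, 0.5; M̄R̄ = 16.6000 / 13 = 1.2769
UCL = X̄ + 3·M̄R̄/d₂ = 335.2071 + 3 × 1.2769 / 1.128 = 338.6032

338.603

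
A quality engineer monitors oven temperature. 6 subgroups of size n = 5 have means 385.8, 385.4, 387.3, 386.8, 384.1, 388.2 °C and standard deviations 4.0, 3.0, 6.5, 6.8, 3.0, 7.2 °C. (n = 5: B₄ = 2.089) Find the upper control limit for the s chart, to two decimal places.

s̄ = (4.0 + 3.0 + 6.5 + 6.8 + 3.0 + 7.2) / 6 = 5.0833
UCL_s = B₄·s̄ = 2.089 × 5.0833 = 10.6191

10.62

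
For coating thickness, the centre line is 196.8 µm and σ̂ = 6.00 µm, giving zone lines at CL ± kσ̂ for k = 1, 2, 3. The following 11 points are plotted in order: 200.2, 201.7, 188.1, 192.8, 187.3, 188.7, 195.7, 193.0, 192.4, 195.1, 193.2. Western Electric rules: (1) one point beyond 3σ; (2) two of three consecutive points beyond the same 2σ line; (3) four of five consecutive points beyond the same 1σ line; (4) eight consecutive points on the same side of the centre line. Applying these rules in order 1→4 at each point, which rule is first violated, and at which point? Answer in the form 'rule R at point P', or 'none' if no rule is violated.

Zone of each point (C = within 1σ̂, B = 1σ̂–2σ̂, A = 2σ̂–3σ̂, * = beyond 3σ̂; sign = side of CL): 1:+C, 2:+C, 3:-B, 4:-C, 5:-B, 6:-B, 7:-C, 8:-C, 9:-C, 10:-C, 11:-C
Rule 4 (eight consecutive points on the same side of the centre line) is satisfied at point 10.

rule 4 at point 10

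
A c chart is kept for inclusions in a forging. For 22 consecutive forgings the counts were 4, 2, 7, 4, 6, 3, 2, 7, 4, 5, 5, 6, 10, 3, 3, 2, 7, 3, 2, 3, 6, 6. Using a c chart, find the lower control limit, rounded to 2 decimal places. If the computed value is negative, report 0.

0.00

c̄ = (4 + 2 + 7 + 4 + 6 + 3 + 2 + 7 + 4 + 5 + 5 + 6 + 10 + 3 + 3 + 2 + 7 + 3 + 2 + 3 + 6 + 6) / 22 = 100 / 22 = 4.5455
LCL = c̄ − 3√c̄ = 4.5455 − 3 × 2.1320 = -1.8506 → 0 (cannot be negative)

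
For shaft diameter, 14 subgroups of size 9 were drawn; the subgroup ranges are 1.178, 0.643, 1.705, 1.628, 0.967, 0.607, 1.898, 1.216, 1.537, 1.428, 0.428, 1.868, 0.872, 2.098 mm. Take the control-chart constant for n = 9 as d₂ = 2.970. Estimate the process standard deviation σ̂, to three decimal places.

0.435

R̄ = (1.178 + 0.643 + 1.705 + 1.628 + 0.967 + 0.607 + 1.898 + 1.216 + 1.537 + 1.428 + 0.428 + 1.868 + 0.872 + 2.098) / 14 = 1.2909
σ̂ = R̄ / d₂ = 1.2909 / 2.970 = 0.4347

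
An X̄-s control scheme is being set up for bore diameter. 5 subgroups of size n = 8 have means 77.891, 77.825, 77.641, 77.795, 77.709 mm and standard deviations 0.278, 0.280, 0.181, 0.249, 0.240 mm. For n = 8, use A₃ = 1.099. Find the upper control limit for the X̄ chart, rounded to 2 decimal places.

X̄̄ = (77.891 + 77.825 + 77.641 + 77.795 + 77.709) / 5 = 77.7722
s̄ = (0.278 + 0.280 + 0.181 + 0.249 + 0.240) / 5 = 0.2456
UCL = X̄̄ + A₃·s̄ = 77.7722 + 1.099 × 0.2456 = 78.0421

78.04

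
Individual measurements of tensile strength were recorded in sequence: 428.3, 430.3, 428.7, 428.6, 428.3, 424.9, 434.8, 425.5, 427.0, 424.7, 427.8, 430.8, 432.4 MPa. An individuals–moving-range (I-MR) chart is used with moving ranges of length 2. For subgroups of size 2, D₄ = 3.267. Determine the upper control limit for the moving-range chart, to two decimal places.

10.37

Moving ranges: 2.0, 1.6, 0.1, 0.3, 3.4, 9.9, 9.3, 1.5, 2.3, 3.1, 3.0, 1.6; M̄R̄ = 38.1000 / 12 = 3.1750
UCL_MR = D₄·M̄R̄ = 3.267 × 3.1750 = 10.3727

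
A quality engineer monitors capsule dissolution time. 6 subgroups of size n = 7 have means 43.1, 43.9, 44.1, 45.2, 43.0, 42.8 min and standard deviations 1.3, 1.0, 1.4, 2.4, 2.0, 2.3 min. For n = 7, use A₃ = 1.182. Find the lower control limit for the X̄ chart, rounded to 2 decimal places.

X̄̄ = (43.1 + 43.9 + 44.1 + 45.2 + 43.0 + 42.8) / 6 = 43.6833
s̄ = (1.3 + 1.0 + 1.4 + 2.4 + 2.0 + 2.3) / 6 = 1.7333
LCL = X̄̄ − A₃·s̄ = 43.6833 − 1.182 × 1.7333 = 41.6345

41.63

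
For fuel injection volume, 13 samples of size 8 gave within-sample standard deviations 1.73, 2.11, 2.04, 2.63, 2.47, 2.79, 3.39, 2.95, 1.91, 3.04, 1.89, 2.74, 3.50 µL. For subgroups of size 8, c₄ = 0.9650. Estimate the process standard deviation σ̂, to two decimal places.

s̄ = (1.73 + 2.11 + 2.04 + 2.63 + 2.47 + 2.79 + 3.39 + 2.95 + 1.91 + 3.04 + 1.89 + 2.74 + 3.50) / 13 = 2.5531
σ̂ = s̄ / c₄ = 2.5531 / 0.9650 = 2.6457

2.65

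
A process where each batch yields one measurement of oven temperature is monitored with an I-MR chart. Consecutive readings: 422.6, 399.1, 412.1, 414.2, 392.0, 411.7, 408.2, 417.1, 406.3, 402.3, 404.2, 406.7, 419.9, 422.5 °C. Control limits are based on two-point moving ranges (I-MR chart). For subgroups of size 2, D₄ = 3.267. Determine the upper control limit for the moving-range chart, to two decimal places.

32.14

Moving ranges: 23.5, 13.0, 2.1, 22.2, 19.7, 3.5, 8.9, 10.8, 4.0, 1.9, 2.5, 13.2, 2.6; M̄R̄ = 127.9000 / 13 = 9.8385
UCL_MR = D₄·M̄R̄ = 3.267 × 9.8385 = 32.1423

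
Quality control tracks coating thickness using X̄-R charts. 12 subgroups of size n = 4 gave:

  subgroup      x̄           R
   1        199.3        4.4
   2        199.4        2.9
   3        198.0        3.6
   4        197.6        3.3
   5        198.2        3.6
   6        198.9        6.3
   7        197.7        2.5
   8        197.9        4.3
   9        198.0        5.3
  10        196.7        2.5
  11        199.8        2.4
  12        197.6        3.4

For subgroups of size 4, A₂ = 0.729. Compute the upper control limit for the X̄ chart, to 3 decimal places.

X̄̄ = (199.3 + 199.4 + 198.0 + 197.6 + 198.2 + 198.9 + 197.7 + 197.9 + 198.0 + 196.7 + 199.8 + 197.6) / 12 = 2379.1000 / 12 = 198.2583
R̄ = (4.4 + 2.9 + 3.6 + 3.3 + 3.6 + 6.3 + 2.5 + 4.3 + 5.3 + 2.5 + 2.4 + 3.4) / 12 = 44.5000 / 12 = 3.7083
UCL = X̄̄ + A₂·R̄ = 198.2583 + 0.729 × 3.7083 = 200.9617

200.962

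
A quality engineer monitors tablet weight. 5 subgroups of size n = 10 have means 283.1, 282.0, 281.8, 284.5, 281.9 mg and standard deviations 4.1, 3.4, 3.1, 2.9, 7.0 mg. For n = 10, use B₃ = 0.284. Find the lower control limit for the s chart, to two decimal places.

s̄ = (4.1 + 3.4 + 3.1 + 2.9 + 7.0) / 5 = 4.1000
LCL_s = B₃·s̄ = 0.284 × 4.1000 = 1.1644

1.16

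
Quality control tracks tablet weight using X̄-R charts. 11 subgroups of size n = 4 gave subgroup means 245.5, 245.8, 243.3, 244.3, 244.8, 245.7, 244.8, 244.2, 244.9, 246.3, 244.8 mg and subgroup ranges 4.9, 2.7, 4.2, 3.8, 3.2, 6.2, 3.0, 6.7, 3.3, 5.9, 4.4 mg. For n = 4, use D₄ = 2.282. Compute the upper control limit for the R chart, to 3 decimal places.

R̄ = (4.9 + 2.7 + 4.2 + 3.8 + 3.2 + 6.2 + 3.0 + 6.7 + 3.3 + 5.9 + 4.4) / 11 = 48.3000 / 11 = 4.3909
UCL_R = D₄·R̄ = 2.282 × 4.3909 = 10.0201

10.020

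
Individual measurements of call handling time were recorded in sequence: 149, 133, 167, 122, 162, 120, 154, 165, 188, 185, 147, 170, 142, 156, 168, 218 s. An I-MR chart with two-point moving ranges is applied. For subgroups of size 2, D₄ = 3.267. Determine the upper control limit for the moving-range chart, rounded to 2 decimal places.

Moving ranges: 16, 34, 45, 40, 42, 34, 11, 23, 3, 38, 23, 28, 14, 12, 50; M̄R̄ = 413.0000 / 15 = 27.5333
UCL_MR = D₄·M̄R̄ = 3.267 × 27.5333 = 89.9514

89.95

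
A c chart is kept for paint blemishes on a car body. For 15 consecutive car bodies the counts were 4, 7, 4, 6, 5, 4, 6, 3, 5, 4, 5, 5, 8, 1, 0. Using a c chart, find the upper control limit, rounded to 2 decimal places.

10.81

c̄ = (4 + 7 + 4 + 6 + 5 + 4 + 6 + 3 + 5 + 4 + 5 + 5 + 8 + 1 + 0) / 15 = 67 / 15 = 4.4667
UCL = c̄ + 3√c̄ = 4.4667 + 3 × √4.4667 = 4.4667 + 3 × 2.1134 = 10.8070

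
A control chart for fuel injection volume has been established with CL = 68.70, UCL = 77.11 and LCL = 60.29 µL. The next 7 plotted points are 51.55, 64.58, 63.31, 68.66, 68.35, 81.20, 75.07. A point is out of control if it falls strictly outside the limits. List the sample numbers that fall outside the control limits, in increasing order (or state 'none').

Compare each point to [60.29, 77.11]: sample 1 = 51.55 < LCL; sample 6 = 81.20 > UCL.

1, 6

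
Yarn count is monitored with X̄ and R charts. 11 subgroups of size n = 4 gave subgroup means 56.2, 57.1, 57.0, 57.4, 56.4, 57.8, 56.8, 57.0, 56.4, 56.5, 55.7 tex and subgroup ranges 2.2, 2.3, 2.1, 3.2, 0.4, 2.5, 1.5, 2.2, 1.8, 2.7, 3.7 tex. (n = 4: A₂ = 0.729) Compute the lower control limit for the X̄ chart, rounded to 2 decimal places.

X̄̄ = (56.2 + 57.1 + 57.0 + 57.4 + 56.4 + 57.8 + 56.8 + 57.0 + 56.4 + 56.5 + 55.7) / 11 = 624.3000 / 11 = 56.7545
R̄ = (2.2 + 2.3 + 2.1 + 3.2 + 0.4 + 2.5 + 1.5 + 2.2 + 1.8 + 2.7 + 3.7) / 11 = 24.6000 / 11 = 2.2364
LCL = X̄̄ − A₂·R̄ = 56.7545 − 0.729 × 2.2364 = 55.1242

55.12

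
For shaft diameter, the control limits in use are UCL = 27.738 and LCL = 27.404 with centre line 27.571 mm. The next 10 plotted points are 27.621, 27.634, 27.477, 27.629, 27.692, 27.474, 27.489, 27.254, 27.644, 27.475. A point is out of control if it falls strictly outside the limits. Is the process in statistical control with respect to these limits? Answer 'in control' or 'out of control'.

out of control

Compare each point to [27.404, 27.738]: sample 8 = 27.254 < LCL.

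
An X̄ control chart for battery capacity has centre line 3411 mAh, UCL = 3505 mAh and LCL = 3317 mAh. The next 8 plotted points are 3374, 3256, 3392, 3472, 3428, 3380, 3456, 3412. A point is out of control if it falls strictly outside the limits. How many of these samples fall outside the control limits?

1

Compare each point to [3317, 3505]: sample 2 = 3256 < LCL.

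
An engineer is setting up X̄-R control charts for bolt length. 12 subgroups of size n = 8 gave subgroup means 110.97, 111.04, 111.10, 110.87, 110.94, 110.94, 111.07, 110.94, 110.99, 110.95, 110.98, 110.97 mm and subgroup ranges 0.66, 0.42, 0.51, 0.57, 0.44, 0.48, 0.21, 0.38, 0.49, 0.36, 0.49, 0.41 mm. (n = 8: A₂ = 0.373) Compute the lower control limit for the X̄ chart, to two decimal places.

X̄̄ = (110.97 + 111.04 + 111.10 + 110.87 + 110.94 + 110.94 + 111.07 + 110.94 + 110.99 + 110.95 + 110.98 + 110.97) / 12 = 1331.7600 / 12 = 110.9800
R̄ = (0.66 + 0.42 + 0.51 + 0.57 + 0.44 + 0.48 + 0.21 + 0.38 + 0.49 + 0.36 + 0.49 + 0.41) / 12 = 5.4200 / 12 = 0.4517
LCL = X̄̄ − A₂·R̄ = 110.9800 − 0.373 × 0.4517 = 110.8115

110.81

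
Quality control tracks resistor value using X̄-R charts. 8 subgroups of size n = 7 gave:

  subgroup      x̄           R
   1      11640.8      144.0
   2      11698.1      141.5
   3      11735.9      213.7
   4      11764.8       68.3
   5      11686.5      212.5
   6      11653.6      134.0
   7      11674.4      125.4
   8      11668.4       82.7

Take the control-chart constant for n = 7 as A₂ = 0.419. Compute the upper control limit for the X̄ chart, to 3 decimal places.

X̄̄ = (11640.8 + 11698.1 + 11735.9 + 11764.8 + 11686.5 + 11653.6 + 11674.4 + 11668.4) / 8 = 93522.5000 / 8 = 11690.3125
R̄ = (144.0 + 141.5 + 213.7 + 68.3 + 212.5 + 134.0 + 125.4 + 82.7) / 8 = 1122.1000 / 8 = 140.2625
UCL = X̄̄ + A₂·R̄ = 11690.3125 + 0.419 × 140.2625 = 11749.0825

11749.082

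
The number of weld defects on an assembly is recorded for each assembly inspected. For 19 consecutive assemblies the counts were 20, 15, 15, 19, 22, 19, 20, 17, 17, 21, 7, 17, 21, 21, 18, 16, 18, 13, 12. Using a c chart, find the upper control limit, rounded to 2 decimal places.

c̄ = (20 + 15 + 15 + 19 + 22 + 19 + 20 + 17 + 17 + 21 + 7 + 17 + 21 + 21 + 18 + 16 + 18 + 13 + 12) / 19 = 328 / 19 = 17.2632
UCL = c̄ + 3√c̄ = 17.2632 + 3 × √17.2632 = 17.2632 + 3 × 4.1549 = 29.7278

29.73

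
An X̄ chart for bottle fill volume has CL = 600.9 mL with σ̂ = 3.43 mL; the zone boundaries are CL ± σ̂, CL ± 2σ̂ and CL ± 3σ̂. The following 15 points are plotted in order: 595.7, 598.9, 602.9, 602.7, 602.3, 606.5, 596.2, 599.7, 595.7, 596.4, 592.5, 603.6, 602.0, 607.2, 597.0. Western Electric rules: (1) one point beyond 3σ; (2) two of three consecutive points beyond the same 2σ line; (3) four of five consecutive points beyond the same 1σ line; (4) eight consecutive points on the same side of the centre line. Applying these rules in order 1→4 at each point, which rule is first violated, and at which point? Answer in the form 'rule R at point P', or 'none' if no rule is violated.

rule 3 at point 11

Zone of each point (C = within 1σ̂, B = 1σ̂–2σ̂, A = 2σ̂–3σ̂, * = beyond 3σ̂; sign = side of CL): 1:-B, 2:-C, 3:+C, 4:+C, 5:+C, 6:+B, 7:-B, 8:-C, 9:-B, 10:-B, 11:-A, 12:+C, 13:+C, 14:+B, 15:-B
Rule 3 (four of five consecutive points beyond the same 1σ limit) is satisfied at point 11.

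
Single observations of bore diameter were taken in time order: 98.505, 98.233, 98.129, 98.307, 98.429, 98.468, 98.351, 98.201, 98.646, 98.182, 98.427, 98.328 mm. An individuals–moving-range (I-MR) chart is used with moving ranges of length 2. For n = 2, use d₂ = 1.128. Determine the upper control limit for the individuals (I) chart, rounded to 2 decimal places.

X̄ = (98.505 + 98.233 + 98.129 + 98.307 + 98.429 + 98.468 + 98.351 + 98.201 + 98.646 + 98.182 + 98.427 + 98.328) / 12 = 98.3505
Moving ranges: 0.272, 0.104, 0.178, 0.122, 0.039, 0.117, 0.150, 0.445, 0.464, 0.245, 0.099; M̄R̄ = 2.2350 / 11 = 0.2032
UCL = X̄ + 3·M̄R̄/d₂ = 98.3505 + 3 × 0.2032 / 1.128 = 98.8909

98.89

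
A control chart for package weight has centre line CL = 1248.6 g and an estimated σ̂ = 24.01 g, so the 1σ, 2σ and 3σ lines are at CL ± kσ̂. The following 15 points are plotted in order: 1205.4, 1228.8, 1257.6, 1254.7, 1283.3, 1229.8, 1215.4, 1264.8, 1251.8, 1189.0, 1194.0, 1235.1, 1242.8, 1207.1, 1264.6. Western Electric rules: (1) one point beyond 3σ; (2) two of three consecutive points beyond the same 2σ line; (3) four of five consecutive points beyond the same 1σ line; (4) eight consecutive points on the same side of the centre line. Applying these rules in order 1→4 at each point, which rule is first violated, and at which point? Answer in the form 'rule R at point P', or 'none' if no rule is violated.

Zone of each point (C = within 1σ̂, B = 1σ̂–2σ̂, A = 2σ̂–3σ̂, * = beyond 3σ̂; sign = side of CL): 1:-B, 2:-C, 3:+C, 4:+C, 5:+B, 6:-C, 7:-B, 8:+C, 9:+C, 10:-A, 11:-A, 12:-C, 13:-C, 14:-B, 15:+C
Rule 2 (two of three consecutive points beyond the same 2σ limit) is satisfied at point 11.

rule 2 at point 11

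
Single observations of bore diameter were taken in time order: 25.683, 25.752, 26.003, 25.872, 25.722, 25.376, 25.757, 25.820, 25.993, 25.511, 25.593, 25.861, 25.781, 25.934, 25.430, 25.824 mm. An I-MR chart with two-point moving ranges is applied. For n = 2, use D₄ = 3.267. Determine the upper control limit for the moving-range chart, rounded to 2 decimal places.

Moving ranges: 0.069, 0.251, 0.131, 0.150, 0.346, 0.381, 0.063, 0.173, 0.482, 0.082, 0.268, 0.080, 0.153, 0.504, 0.394; M̄R̄ = 3.5270 / 15 = 0.2351
UCL_MR = D₄·M̄R̄ = 3.267 × 0.2351 = 0.7682

0.77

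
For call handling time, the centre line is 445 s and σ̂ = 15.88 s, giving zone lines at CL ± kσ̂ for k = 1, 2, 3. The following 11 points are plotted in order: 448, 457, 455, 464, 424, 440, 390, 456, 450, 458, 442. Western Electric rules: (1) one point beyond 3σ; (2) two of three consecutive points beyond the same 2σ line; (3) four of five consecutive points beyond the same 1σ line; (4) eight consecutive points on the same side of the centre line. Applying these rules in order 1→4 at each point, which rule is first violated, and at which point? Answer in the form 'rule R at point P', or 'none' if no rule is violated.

rule 1 at point 7

Zone of each point (C = within 1σ̂, B = 1σ̂–2σ̂, A = 2σ̂–3σ̂, * = beyond 3σ̂; sign = side of CL): 1:+C, 2:+C, 3:+C, 4:+B, 5:-B, 6:-C, 7:-*, 8:+C, 9:+C, 10:+C, 11:-C
Rule 1 (one point beyond the 3σ limits) is satisfied at point 7.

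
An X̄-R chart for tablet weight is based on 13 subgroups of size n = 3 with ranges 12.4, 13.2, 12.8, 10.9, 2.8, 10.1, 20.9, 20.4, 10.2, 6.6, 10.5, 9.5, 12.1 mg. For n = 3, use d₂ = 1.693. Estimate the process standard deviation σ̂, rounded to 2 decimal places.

6.92

R̄ = (12.4 + 13.2 + 12.8 + 10.9 + 2.8 + 10.1 + 20.9 + 20.4 + 10.2 + 6.6 + 10.5 + 9.5 + 12.1) / 13 = 11.7231
σ̂ = R̄ / d₂ = 11.7231 / 1.693 = 6.9244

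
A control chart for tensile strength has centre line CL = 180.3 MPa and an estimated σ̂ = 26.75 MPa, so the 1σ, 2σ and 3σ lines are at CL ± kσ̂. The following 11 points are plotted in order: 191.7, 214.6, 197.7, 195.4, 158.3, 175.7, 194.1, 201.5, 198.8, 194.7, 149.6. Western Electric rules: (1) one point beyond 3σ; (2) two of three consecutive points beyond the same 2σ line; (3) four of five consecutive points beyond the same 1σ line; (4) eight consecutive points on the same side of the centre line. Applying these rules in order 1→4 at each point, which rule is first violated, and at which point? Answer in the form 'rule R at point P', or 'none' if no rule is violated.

Zone of each point (C = within 1σ̂, B = 1σ̂–2σ̂, A = 2σ̂–3σ̂, * = beyond 3σ̂; sign = side of CL): 1:+C, 2:+B, 3:+C, 4:+C, 5:-C, 6:-C, 7:+C, 8:+C, 9:+C, 10:+C, 11:-B
No rule fires across all 11 points.

none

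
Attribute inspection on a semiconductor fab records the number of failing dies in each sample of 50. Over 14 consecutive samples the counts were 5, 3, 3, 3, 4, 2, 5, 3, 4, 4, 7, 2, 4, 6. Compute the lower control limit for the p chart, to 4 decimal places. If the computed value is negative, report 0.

0.0000

p̄ = Σdᵢ / (k·n) = 55 / (14 × 50) = 0.07857
LCL = p̄ − 3·√(p̄(1−p̄)/n) = 0.07857 − 3 × 0.03805 = -0.03558 → 0 (negative, so LCL = 0)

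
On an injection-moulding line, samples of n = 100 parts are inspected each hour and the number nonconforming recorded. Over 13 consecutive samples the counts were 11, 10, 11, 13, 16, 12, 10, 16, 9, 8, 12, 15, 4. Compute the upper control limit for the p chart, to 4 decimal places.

0.2081

p̄ = Σdᵢ / (k·n) = 147 / (13 × 100) = 0.11308
UCL = p̄ + 3·√(p̄(1−p̄)/n) = 0.11308 + 3 × √(0.11308×0.88692/100) = 0.11308 + 3 × 0.03167 = 0.20808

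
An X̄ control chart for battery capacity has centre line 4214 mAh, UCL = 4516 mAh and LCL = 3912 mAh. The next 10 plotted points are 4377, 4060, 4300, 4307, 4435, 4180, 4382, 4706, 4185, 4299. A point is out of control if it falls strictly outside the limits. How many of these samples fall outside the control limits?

1

Compare each point to [3912, 4516]: sample 8 = 4706 > UCL.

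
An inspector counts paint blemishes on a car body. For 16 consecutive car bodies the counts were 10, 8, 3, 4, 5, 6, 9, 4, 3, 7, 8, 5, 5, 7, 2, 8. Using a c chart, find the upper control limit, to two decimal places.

13.15

c̄ = (10 + 8 + 3 + 4 + 5 + 6 + 9 + 4 + 3 + 7 + 8 + 5 + 5 + 7 + 2 + 8) / 16 = 94 / 16 = 5.8750
UCL = c̄ + 3√c̄ = 5.8750 + 3 × √5.8750 = 5.8750 + 3 × 2.4238 = 13.1465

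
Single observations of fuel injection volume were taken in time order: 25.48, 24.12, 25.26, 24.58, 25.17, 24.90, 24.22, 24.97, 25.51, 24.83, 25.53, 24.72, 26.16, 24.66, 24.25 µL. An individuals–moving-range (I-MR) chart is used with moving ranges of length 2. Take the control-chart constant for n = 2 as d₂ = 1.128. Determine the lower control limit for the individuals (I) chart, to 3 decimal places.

X̄ = (25.48 + 24.12 + 25.26 + 24.58 + 25.17 + 24.90 + 24.22 + 24.97 + 25.51 + 24.83 + 25.53 + 24.72 + 26.16 + 24.66 + 24.25) / 15 = 24.9573
Moving ranges: 1.36, 1.14, 0.68, 0.59, 0.27, 0.68, 0.75, 0.54, 0.68, 0.70, 0.81, 1.44, 1.50, 0.41; M̄R̄ = 11.5500 / 14 = 0.8250
LCL = X̄ − 3·M̄R̄/d₂ = 24.9573 − 3 × 0.8250 / 1.128 = 22.7632

22.763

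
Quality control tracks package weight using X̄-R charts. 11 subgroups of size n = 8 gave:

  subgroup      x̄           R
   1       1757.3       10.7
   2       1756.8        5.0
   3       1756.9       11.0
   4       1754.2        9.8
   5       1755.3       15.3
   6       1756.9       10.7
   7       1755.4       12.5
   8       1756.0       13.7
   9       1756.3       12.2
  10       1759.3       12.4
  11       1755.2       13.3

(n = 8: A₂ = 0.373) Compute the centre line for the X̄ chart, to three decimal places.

1756.327

X̄̄ = (1757.3 + 1756.8 + 1756.9 + 1754.2 + 1755.3 + 1756.9 + 1755.4 + 1756.0 + 1756.3 + 1759.3 + 1755.2) / 11 = 19319.6000 / 11 = 1756.3273
CL = X̄̄ = 1756.3273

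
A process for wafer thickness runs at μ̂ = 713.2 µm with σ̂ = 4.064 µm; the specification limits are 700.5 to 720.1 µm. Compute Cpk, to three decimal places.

Cpu = (USL − μ̂) / (3σ̂) = (720.1 − 713.2) / (3 × 4.064) = 0.5659; Cpl = (μ̂ − LSL) / (3σ̂) = (713.2 − 700.5) / (3 × 4.064) = 1.0417; Cpk = min(Cpu, Cpl) = 0.5659

0.566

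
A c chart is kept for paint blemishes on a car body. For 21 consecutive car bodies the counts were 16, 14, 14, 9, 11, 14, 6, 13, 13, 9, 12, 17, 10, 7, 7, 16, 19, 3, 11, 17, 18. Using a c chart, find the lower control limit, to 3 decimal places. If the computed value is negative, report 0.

c̄ = (16 + 14 + 14 + 9 + 11 + 14 + 6 + 13 + 13 + 9 + 12 + 17 + 10 + 7 + 7 + 16 + 19 + 3 + 11 + 17 + 18) / 21 = 256 / 21 = 12.1905
LCL = c̄ − 3√c̄ = 12.1905 − 3 × 3.4915 = 1.7160

1.716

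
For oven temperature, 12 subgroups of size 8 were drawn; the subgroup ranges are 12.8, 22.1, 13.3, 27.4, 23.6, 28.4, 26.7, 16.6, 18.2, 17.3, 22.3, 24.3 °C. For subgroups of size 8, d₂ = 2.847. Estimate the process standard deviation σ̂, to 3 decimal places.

7.405

R̄ = (12.8 + 22.1 + 13.3 + 27.4 + 23.6 + 28.4 + 26.7 + 16.6 + 18.2 + 17.3 + 22.3 + 24.3) / 12 = 21.0833
σ̂ = R̄ / d₂ = 21.0833 / 2.847 = 7.4055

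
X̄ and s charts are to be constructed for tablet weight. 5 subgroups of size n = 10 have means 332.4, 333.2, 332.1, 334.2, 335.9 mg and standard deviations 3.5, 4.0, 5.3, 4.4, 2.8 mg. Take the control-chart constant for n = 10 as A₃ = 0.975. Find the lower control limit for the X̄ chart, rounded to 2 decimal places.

329.66

X̄̄ = (332.4 + 333.2 + 332.1 + 334.2 + 335.9) / 5 = 333.5600
s̄ = (3.5 + 4.0 + 5.3 + 4.4 + 2.8) / 5 = 4.0000
LCL = X̄̄ − A₃·s̄ = 333.5600 − 0.975 × 4.0000 = 329.6600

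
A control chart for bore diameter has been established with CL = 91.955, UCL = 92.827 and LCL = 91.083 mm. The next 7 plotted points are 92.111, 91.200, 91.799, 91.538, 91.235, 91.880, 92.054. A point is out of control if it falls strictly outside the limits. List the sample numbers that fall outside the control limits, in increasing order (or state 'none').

All 7 points lie within [91.083, 92.827].

none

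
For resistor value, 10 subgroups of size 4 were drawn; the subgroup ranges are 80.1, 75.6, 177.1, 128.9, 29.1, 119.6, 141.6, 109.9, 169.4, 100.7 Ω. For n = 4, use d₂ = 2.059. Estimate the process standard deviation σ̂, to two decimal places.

R̄ = (80.1 + 75.6 + 177.1 + 128.9 + 29.1 + 119.6 + 141.6 + 109.9 + 169.4 + 100.7) / 10 = 113.2000
σ̂ = R̄ / d₂ = 113.2000 / 2.059 = 54.9781

54.98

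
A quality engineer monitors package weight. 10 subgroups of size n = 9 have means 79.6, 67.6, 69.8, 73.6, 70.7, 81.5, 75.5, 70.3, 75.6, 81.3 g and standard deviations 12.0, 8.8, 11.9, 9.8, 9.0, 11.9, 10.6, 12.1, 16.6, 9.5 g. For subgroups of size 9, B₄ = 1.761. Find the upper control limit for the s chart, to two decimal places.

19.76

s̄ = (12.0 + 8.8 + 11.9 + 9.8 + 9.0 + 11.9 + 10.6 + 12.1 + 16.6 + 9.5) / 10 = 11.2200
UCL_s = B₄·s̄ = 1.761 × 11.2200 = 19.7584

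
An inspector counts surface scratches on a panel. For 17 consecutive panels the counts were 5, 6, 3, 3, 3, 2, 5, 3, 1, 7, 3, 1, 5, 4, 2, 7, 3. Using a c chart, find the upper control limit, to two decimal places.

c̄ = (5 + 6 + 3 + 3 + 3 + 2 + 5 + 3 + 1 + 7 + 3 + 1 + 5 + 4 + 2 + 7 + 3) / 17 = 63 / 17 = 3.7059
UCL = c̄ + 3√c̄ = 3.7059 + 3 × √3.7059 = 3.7059 + 3 × 1.9251 = 9.4811

9.48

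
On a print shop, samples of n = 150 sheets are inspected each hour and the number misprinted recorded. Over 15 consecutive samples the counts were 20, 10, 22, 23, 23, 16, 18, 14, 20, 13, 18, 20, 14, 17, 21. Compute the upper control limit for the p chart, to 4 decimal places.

0.1990

p̄ = Σdᵢ / (k·n) = 269 / (15 × 150) = 0.11956
UCL = p̄ + 3·√(p̄(1−p̄)/n) = 0.11956 + 3 × √(0.11956×0.88044/150) = 0.11956 + 3 × 0.02649 = 0.19903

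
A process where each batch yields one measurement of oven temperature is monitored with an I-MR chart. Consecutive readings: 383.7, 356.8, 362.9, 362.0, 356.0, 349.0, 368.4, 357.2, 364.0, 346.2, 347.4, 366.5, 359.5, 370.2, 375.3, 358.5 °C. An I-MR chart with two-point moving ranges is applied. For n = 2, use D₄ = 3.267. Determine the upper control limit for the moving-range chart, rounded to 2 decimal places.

Moving ranges: 26.9, 6.1, 0.9, 6.0, 7.0, 19.4, 11.2, 6.8, 17.8, 1.2, 19.1, 7.0, 10.7, 5.1, 16.8; M̄R̄ = 162.0000 / 15 = 10.8000
UCL_MR = D₄·M̄R̄ = 3.267 × 10.8000 = 35.2836

35.28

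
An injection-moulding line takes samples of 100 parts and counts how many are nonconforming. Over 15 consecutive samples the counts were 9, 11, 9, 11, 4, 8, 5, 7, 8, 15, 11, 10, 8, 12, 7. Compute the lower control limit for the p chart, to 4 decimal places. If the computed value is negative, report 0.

0.0041

p̄ = Σdᵢ / (k·n) = 135 / (15 × 100) = 0.09000
LCL = p̄ − 3·√(p̄(1−p̄)/n) = 0.09000 − 3 × 0.02862 = 0.00415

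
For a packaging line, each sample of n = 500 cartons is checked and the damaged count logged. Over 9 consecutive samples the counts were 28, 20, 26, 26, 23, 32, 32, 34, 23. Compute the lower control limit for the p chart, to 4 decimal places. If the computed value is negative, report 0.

0.0238

p̄ = Σdᵢ / (k·n) = 244 / (9 × 500) = 0.05422
LCL = p̄ − 3·√(p̄(1−p̄)/n) = 0.05422 − 3 × 0.01013 = 0.02384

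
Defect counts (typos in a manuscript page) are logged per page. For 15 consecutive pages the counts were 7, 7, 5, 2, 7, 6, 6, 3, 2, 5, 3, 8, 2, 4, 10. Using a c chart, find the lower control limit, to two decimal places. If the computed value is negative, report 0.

c̄ = (7 + 7 + 5 + 2 + 7 + 6 + 6 + 3 + 2 + 5 + 3 + 8 + 2 + 4 + 10) / 15 = 77 / 15 = 5.1333
LCL = c̄ − 3√c̄ = 5.1333 − 3 × 2.2657 = -1.6637 → 0 (cannot be negative)

0.00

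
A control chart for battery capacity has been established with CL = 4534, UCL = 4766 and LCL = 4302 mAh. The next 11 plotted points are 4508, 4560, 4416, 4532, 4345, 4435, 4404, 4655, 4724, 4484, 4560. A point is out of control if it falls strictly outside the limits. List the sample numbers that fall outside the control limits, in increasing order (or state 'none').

All 11 points lie within [4302, 4766].

none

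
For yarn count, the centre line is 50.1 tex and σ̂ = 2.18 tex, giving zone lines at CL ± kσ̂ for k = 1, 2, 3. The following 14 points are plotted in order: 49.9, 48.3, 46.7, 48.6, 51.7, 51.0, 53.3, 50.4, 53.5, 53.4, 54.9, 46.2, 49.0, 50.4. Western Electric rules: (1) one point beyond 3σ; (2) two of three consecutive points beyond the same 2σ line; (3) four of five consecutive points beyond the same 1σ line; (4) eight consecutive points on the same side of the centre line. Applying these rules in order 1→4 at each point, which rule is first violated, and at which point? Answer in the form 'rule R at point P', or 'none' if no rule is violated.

rule 3 at point 11

Zone of each point (C = within 1σ̂, B = 1σ̂–2σ̂, A = 2σ̂–3σ̂, * = beyond 3σ̂; sign = side of CL): 1:-C, 2:-C, 3:-B, 4:-C, 5:+C, 6:+C, 7:+B, 8:+C, 9:+B, 10:+B, 11:+A, 12:-B, 13:-C, 14:+C
Rule 3 (four of five consecutive points beyond the same 1σ limit) is satisfied at point 11.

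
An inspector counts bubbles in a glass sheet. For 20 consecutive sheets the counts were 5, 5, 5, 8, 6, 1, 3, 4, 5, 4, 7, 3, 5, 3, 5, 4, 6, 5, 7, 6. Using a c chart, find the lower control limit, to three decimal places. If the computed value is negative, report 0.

c̄ = (5 + 5 + 5 + 8 + 6 + 1 + 3 + 4 + 5 + 4 + 7 + 3 + 5 + 3 + 5 + 4 + 6 + 5 + 7 + 6) / 20 = 97 / 20 = 4.8500
LCL = c̄ − 3√c̄ = 4.8500 − 3 × 2.2023 = -1.7568 → 0 (cannot be negative)

0.000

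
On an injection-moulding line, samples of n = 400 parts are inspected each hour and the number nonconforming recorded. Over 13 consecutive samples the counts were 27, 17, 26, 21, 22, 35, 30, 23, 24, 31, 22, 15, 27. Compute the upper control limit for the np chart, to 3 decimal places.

39.034

p̄ = Σdᵢ / (k·n) = 320 / (13 × 400) = 0.06154
UCL = np̄ + 3·√(np̄(1−p̄)) = 24.6154 + 3 × √(24.6154×0.93846) = 24.6154 + 3 × 4.8063 = 39.0343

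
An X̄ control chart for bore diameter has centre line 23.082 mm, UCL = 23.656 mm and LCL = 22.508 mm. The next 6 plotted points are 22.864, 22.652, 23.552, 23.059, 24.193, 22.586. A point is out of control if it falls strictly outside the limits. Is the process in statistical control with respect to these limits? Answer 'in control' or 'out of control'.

Compare each point to [22.508, 23.656]: sample 5 = 24.193 > UCL.

out of control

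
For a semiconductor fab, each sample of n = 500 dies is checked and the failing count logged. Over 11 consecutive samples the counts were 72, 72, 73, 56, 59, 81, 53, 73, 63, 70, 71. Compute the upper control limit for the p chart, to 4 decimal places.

p̄ = Σdᵢ / (k·n) = 743 / (11 × 500) = 0.13509
UCL = p̄ + 3·√(p̄(1−p̄)/n) = 0.13509 + 3 × √(0.13509×0.86491/500) = 0.13509 + 3 × 0.01529 = 0.18095

0.1810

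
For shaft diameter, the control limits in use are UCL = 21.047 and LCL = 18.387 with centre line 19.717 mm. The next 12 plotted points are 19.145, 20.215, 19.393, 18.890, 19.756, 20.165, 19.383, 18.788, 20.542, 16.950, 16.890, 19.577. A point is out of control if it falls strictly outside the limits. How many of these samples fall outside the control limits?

Compare each point to [18.387, 21.047]: sample 10 = 16.950 < LCL; sample 11 = 16.890 < LCL.

2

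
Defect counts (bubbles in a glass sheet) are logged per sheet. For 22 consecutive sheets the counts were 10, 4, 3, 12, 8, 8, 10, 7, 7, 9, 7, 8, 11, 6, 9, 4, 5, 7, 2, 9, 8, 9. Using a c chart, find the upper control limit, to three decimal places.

c̄ = (10 + 4 + 3 + 12 + 8 + 8 + 10 + 7 + 7 + 9 + 7 + 8 + 11 + 6 + 9 + 4 + 5 + 7 + 2 + 9 + 8 + 9) / 22 = 163 / 22 = 7.4091
UCL = c̄ + 3√c̄ = 7.4091 + 3 × √7.4091 = 7.4091 + 3 × 2.7220 = 15.5750

15.575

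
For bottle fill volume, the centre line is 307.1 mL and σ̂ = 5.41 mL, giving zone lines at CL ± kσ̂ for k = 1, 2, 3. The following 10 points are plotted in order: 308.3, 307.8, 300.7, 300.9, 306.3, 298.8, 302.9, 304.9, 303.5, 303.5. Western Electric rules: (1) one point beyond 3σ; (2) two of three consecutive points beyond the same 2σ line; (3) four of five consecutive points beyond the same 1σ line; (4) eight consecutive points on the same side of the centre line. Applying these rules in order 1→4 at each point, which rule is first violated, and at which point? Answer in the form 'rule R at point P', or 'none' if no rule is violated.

rule 4 at point 10

Zone of each point (C = within 1σ̂, B = 1σ̂–2σ̂, A = 2σ̂–3σ̂, * = beyond 3σ̂; sign = side of CL): 1:+C, 2:+C, 3:-B, 4:-B, 5:-C, 6:-B, 7:-C, 8:-C, 9:-C, 10:-C
Rule 4 (eight consecutive points on the same side of the centre line) is satisfied at point 10.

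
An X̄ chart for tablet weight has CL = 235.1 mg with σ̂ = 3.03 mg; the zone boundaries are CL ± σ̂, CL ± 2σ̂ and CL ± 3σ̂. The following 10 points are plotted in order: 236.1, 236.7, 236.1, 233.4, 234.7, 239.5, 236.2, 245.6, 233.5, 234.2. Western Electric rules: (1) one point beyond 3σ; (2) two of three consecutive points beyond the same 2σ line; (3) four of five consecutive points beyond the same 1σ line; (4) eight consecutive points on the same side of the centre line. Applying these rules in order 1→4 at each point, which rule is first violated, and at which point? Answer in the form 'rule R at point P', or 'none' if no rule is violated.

rule 1 at point 8

Zone of each point (C = within 1σ̂, B = 1σ̂–2σ̂, A = 2σ̂–3σ̂, * = beyond 3σ̂; sign = side of CL): 1:+C, 2:+C, 3:+C, 4:-C, 5:-C, 6:+B, 7:+C, 8:+*, 9:-C, 10:-C
Rule 1 (one point beyond the 3σ limits) is satisfied at point 8.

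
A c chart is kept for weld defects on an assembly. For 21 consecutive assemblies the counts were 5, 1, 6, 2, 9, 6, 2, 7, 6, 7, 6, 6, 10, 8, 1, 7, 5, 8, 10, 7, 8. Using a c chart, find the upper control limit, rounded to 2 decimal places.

13.43

c̄ = (5 + 1 + 6 + 2 + 9 + 6 + 2 + 7 + 6 + 7 + 6 + 6 + 10 + 8 + 1 + 7 + 5 + 8 + 10 + 7 + 8) / 21 = 127 / 21 = 6.0476
UCL = c̄ + 3√c̄ = 6.0476 + 3 × √6.0476 = 6.0476 + 3 × 2.4592 = 13.4252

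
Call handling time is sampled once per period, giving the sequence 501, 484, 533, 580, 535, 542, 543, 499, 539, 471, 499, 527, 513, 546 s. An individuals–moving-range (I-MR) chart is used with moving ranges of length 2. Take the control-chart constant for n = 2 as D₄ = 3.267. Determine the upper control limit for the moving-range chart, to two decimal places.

105.80

Moving ranges: 17, 49, 47, 45, 7, 1, 44, 40, 68, 28, 28, 14, 33; M̄R̄ = 421.0000 / 13 = 32.3846
UCL_MR = D₄·M̄R̄ = 3.267 × 32.3846 = 105.8005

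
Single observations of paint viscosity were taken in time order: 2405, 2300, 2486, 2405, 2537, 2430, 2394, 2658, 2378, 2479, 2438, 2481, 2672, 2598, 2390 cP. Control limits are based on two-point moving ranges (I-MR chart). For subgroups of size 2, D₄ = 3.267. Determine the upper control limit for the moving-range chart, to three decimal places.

Moving ranges: 105, 186, 81, 132, 107, 36, 264, 280, 101, 41, 43, 191, 74, 208; M̄R̄ = 1849.0000 / 14 = 132.0714
UCL_MR = D₄·M̄R̄ = 3.267 × 132.0714 = 431.4774

431.477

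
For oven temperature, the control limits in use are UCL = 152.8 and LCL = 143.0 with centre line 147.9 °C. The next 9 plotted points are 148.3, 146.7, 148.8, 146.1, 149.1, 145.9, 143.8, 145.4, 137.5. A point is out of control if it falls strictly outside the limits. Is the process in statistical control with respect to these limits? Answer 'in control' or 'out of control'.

Compare each point to [143.0, 152.8]: sample 9 = 137.5 < LCL.

out of control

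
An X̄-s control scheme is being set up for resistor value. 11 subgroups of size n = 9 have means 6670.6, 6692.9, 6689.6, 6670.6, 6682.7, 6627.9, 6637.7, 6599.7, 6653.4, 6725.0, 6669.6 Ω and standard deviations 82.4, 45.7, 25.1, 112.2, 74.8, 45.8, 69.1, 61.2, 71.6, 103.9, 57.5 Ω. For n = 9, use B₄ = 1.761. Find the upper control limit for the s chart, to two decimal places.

s̄ = (82.4 + 45.7 + 25.1 + 112.2 + 74.8 + 45.8 + 69.1 + 61.2 + 71.6 + 103.9 + 57.5) / 11 = 68.1182
UCL_s = B₄·s̄ = 1.761 × 68.1182 = 119.9561

119.96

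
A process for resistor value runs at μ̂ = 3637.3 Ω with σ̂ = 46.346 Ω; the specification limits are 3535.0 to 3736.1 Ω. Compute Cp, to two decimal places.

0.72

Cp = (USL − LSL) / (6σ̂) = (3736.1 − 3535.0) / (6 × 46.346) = 201.1000 / 278.0760 = 0.7232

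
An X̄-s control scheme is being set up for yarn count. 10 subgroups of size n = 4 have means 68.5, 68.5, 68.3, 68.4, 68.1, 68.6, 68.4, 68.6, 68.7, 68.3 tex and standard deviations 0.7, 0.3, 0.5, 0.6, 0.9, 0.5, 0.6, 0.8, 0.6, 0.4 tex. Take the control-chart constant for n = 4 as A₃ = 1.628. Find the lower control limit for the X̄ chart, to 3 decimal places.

X̄̄ = (68.5 + 68.5 + 68.3 + 68.4 + 68.1 + 68.6 + 68.4 + 68.6 + 68.7 + 68.3) / 10 = 68.4400
s̄ = (0.7 + 0.3 + 0.5 + 0.6 + 0.9 + 0.5 + 0.6 + 0.8 + 0.6 + 0.4) / 10 = 0.5900
LCL = X̄̄ − A₃·s̄ = 68.4400 − 1.628 × 0.5900 = 67.4795

67.479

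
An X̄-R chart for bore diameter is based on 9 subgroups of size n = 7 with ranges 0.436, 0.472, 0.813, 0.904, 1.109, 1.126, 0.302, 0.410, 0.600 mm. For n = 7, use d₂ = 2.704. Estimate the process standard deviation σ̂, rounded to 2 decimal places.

0.25

R̄ = (0.436 + 0.472 + 0.813 + 0.904 + 1.109 + 1.126 + 0.302 + 0.410 + 0.600) / 9 = 0.6858
σ̂ = R̄ / d₂ = 0.6858 / 2.704 = 0.2536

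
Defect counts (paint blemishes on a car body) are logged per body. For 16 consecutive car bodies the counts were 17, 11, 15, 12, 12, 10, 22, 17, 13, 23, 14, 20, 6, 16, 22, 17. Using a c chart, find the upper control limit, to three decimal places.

c̄ = (17 + 11 + 15 + 12 + 12 + 10 + 22 + 17 + 13 + 23 + 14 + 20 + 6 + 16 + 22 + 17) / 16 = 247 / 16 = 15.4375
UCL = c̄ + 3√c̄ = 15.4375 + 3 × √15.4375 = 15.4375 + 3 × 3.9291 = 27.2247

27.225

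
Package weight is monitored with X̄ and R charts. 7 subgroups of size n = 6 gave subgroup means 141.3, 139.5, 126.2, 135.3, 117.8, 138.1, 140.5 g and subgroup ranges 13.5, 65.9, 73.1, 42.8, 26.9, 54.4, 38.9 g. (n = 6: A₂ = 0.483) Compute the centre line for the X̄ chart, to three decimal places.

X̄̄ = (141.3 + 139.5 + 126.2 + 135.3 + 117.8 + 138.1 + 140.5) / 7 = 938.7000 / 7 = 134.1000
CL = X̄̄ = 134.1000

134.100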